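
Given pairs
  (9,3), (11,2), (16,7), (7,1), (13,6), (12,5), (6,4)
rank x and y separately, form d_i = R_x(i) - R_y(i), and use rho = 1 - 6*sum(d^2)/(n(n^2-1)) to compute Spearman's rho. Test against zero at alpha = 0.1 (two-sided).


Step 1: Rank x and y separately (midranks; no ties here).
rank(x): 9->3, 11->4, 16->7, 7->2, 13->6, 12->5, 6->1
rank(y): 3->3, 2->2, 7->7, 1->1, 6->6, 5->5, 4->4
Step 2: d_i = R_x(i) - R_y(i); compute d_i^2.
  (3-3)^2=0, (4-2)^2=4, (7-7)^2=0, (2-1)^2=1, (6-6)^2=0, (5-5)^2=0, (1-4)^2=9
sum(d^2) = 14.
Step 3: rho = 1 - 6*14 / (7*(7^2 - 1)) = 1 - 84/336 = 0.750000.
Step 4: Under H0, t = rho * sqrt((n-2)/(1-rho^2)) = 2.5355 ~ t(5).
Step 5: Two-sided p-value from the t-distribution with 5 df = 0.052181.
Step 6: alpha = 0.1. reject H0.

rho = 0.7500, p = 0.052181, reject H0 at alpha = 0.1.


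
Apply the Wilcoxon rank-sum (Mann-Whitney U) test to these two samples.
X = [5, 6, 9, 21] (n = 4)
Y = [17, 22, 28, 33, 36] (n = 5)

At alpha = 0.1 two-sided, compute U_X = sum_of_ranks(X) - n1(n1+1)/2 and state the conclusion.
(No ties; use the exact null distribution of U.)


Step 1: Combine and sort all 9 observations; assign midranks.
sorted (value, group): (5,X), (6,X), (9,X), (17,Y), (21,X), (22,Y), (28,Y), (33,Y), (36,Y)
ranks: 5->1, 6->2, 9->3, 17->4, 21->5, 22->6, 28->7, 33->8, 36->9
Step 2: Rank sum for X: R1 = 1 + 2 + 3 + 5 = 11.
Step 3: U_X = R1 - n1(n1+1)/2 = 11 - 4*5/2 = 11 - 10 = 1.
       U_Y = n1*n2 - U_X = 20 - 1 = 19.
Step 4: No ties, so the exact null distribution of U (based on enumerating the C(9,4) = 126 equally likely rank assignments) gives the two-sided p-value.
Step 5: p-value = 0.031746; compare to alpha = 0.1. reject H0.

U_X = 1, p = 0.031746, reject H0 at alpha = 0.1.


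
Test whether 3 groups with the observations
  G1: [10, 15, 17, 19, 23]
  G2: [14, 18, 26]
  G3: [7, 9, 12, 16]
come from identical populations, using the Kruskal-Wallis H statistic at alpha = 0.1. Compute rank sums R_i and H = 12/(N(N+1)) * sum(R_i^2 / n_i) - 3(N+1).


Step 1: Combine all N = 12 observations and assign midranks.
sorted (value, group, rank): (7,G3,1), (9,G3,2), (10,G1,3), (12,G3,4), (14,G2,5), (15,G1,6), (16,G3,7), (17,G1,8), (18,G2,9), (19,G1,10), (23,G1,11), (26,G2,12)
Step 2: Sum ranks within each group.
R_1 = 38 (n_1 = 5)
R_2 = 26 (n_2 = 3)
R_3 = 14 (n_3 = 4)
Step 3: H = 12/(N(N+1)) * sum(R_i^2/n_i) - 3(N+1)
     = 12/(12*13) * (38^2/5 + 26^2/3 + 14^2/4) - 3*13
     = 0.076923 * 563.133 - 39
     = 4.317949.
Step 4: No ties, so H is used without correction.
Step 5: Under H0, H ~ chi^2(2); p-value = 0.115443.
Step 6: alpha = 0.1. fail to reject H0.

H = 4.3179, df = 2, p = 0.115443, fail to reject H0.


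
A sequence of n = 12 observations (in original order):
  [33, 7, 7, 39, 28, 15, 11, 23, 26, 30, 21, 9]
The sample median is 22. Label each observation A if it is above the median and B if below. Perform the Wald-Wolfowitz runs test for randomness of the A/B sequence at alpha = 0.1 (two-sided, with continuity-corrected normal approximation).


Step 1: Compute median = 22; label A = above, B = below.
Labels in order: ABBAABBAAABB  (n_A = 6, n_B = 6)
Step 2: Count runs R = 6.
Step 3: Under H0 (random ordering), E[R] = 2*n_A*n_B/(n_A+n_B) + 1 = 2*6*6/12 + 1 = 7.0000.
        Var[R] = 2*n_A*n_B*(2*n_A*n_B - n_A - n_B) / ((n_A+n_B)^2 * (n_A+n_B-1)) = 4320/1584 = 2.7273.
        SD[R] = 1.6514.
Step 4: Continuity-corrected z = (R + 0.5 - E[R]) / SD[R] = (6 + 0.5 - 7.0000) / 1.6514 = -0.3028.
Step 5: Two-sided p-value via normal approximation = 2*(1 - Phi(|z|)) = 0.762069.
Step 6: alpha = 0.1. fail to reject H0.

R = 6, z = -0.3028, p = 0.762069, fail to reject H0.


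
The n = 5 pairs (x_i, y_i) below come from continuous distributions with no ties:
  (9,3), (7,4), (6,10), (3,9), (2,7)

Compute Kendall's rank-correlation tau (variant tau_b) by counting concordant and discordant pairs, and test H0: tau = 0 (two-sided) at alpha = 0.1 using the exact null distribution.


Step 1: Enumerate the 10 unordered pairs (i,j) with i<j and classify each by sign(x_j-x_i) * sign(y_j-y_i).
  (1,2):dx=-2,dy=+1->D; (1,3):dx=-3,dy=+7->D; (1,4):dx=-6,dy=+6->D; (1,5):dx=-7,dy=+4->D
  (2,3):dx=-1,dy=+6->D; (2,4):dx=-4,dy=+5->D; (2,5):dx=-5,dy=+3->D; (3,4):dx=-3,dy=-1->C
  (3,5):dx=-4,dy=-3->C; (4,5):dx=-1,dy=-2->C
Step 2: C = 3, D = 7, total pairs = 10.
Step 3: tau = (C - D)/(n(n-1)/2) = (3 - 7)/10 = -0.400000.
Step 4: Exact two-sided p-value (enumerate n! = 120 permutations of y under H0): p = 0.483333.
Step 5: alpha = 0.1. fail to reject H0.

tau_b = -0.4000 (C=3, D=7), p = 0.483333, fail to reject H0.


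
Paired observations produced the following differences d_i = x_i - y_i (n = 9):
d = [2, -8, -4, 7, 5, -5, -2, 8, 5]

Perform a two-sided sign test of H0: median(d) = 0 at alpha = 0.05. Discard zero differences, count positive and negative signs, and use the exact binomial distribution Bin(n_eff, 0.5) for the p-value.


Step 1: Discard zero differences. Original n = 9; n_eff = number of nonzero differences = 9.
Nonzero differences (with sign): +2, -8, -4, +7, +5, -5, -2, +8, +5
Step 2: Count signs: positive = 5, negative = 4.
Step 3: Under H0: P(positive) = 0.5, so the number of positives S ~ Bin(9, 0.5).
Step 4: Two-sided exact p-value = sum of Bin(9,0.5) probabilities at or below the observed probability = 1.000000.
Step 5: alpha = 0.05. fail to reject H0.

n_eff = 9, pos = 5, neg = 4, p = 1.000000, fail to reject H0.


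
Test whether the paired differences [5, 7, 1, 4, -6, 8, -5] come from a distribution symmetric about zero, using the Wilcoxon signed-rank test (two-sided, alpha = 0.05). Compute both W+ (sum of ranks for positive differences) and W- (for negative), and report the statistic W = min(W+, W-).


Step 1: Drop any zero differences (none here) and take |d_i|.
|d| = [5, 7, 1, 4, 6, 8, 5]
Step 2: Midrank |d_i| (ties get averaged ranks).
ranks: |5|->3.5, |7|->6, |1|->1, |4|->2, |6|->5, |8|->7, |5|->3.5
Step 3: Attach original signs; sum ranks with positive sign and with negative sign.
W+ = 3.5 + 6 + 1 + 2 + 7 = 19.5
W- = 5 + 3.5 = 8.5
(Check: W+ + W- = 28 should equal n(n+1)/2 = 28.)
Step 4: Test statistic W = min(W+, W-) = 8.5.
Step 5: Ties in |d|, so use the tie-corrected normal approximation.
        E[W] = n(n+1)/4 = 7*8/4 = 14.
        Tie groups: |d|=5 (t=2); sum(t^3 - t) = 6.
        Var[W] = n(n+1)(2n+1)/24 - sum(t^3-t)/48 = 840/24 - 6/48 = 34.875.
        z = (W - E[W]) / sqrt(Var[W]) = (8.5 - 14) / 5.9055 = -0.9313.
        Two-sided p = 2*Phi(z) = 0.351681.
Step 6: alpha = 0.05. fail to reject H0.

W+ = 19.5, W- = 8.5, W = min = 8.5, p = 0.351681, fail to reject H0.


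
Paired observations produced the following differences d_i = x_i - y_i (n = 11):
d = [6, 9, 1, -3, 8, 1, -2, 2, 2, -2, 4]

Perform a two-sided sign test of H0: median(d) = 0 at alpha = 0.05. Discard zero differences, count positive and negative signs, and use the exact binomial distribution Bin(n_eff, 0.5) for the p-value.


Step 1: Discard zero differences. Original n = 11; n_eff = number of nonzero differences = 11.
Nonzero differences (with sign): +6, +9, +1, -3, +8, +1, -2, +2, +2, -2, +4
Step 2: Count signs: positive = 8, negative = 3.
Step 3: Under H0: P(positive) = 0.5, so the number of positives S ~ Bin(11, 0.5).
Step 4: Two-sided exact p-value = sum of Bin(11,0.5) probabilities at or below the observed probability = 0.226562.
Step 5: alpha = 0.05. fail to reject H0.

n_eff = 11, pos = 8, neg = 3, p = 0.226562, fail to reject H0.


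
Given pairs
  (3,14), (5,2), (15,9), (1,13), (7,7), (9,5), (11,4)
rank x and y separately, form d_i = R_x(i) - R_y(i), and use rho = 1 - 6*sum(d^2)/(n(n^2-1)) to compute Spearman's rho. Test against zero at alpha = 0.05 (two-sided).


Step 1: Rank x and y separately (midranks; no ties here).
rank(x): 3->2, 5->3, 15->7, 1->1, 7->4, 9->5, 11->6
rank(y): 14->7, 2->1, 9->5, 13->6, 7->4, 5->3, 4->2
Step 2: d_i = R_x(i) - R_y(i); compute d_i^2.
  (2-7)^2=25, (3-1)^2=4, (7-5)^2=4, (1-6)^2=25, (4-4)^2=0, (5-3)^2=4, (6-2)^2=16
sum(d^2) = 78.
Step 3: rho = 1 - 6*78 / (7*(7^2 - 1)) = 1 - 468/336 = -0.392857.
Step 4: Under H0, t = rho * sqrt((n-2)/(1-rho^2)) = -0.9553 ~ t(5).
Step 5: Two-sided p-value from the t-distribution with 5 df = 0.383317.
Step 6: alpha = 0.05. fail to reject H0.

rho = -0.3929, p = 0.383317, fail to reject H0 at alpha = 0.05.


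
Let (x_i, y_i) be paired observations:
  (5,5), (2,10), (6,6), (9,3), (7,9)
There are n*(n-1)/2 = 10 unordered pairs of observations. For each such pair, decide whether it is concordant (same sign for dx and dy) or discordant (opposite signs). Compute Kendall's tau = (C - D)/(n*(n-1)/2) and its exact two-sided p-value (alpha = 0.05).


Step 1: Enumerate the 10 unordered pairs (i,j) with i<j and classify each by sign(x_j-x_i) * sign(y_j-y_i).
  (1,2):dx=-3,dy=+5->D; (1,3):dx=+1,dy=+1->C; (1,4):dx=+4,dy=-2->D; (1,5):dx=+2,dy=+4->C
  (2,3):dx=+4,dy=-4->D; (2,4):dx=+7,dy=-7->D; (2,5):dx=+5,dy=-1->D; (3,4):dx=+3,dy=-3->D
  (3,5):dx=+1,dy=+3->C; (4,5):dx=-2,dy=+6->D
Step 2: C = 3, D = 7, total pairs = 10.
Step 3: tau = (C - D)/(n(n-1)/2) = (3 - 7)/10 = -0.400000.
Step 4: Exact two-sided p-value (enumerate n! = 120 permutations of y under H0): p = 0.483333.
Step 5: alpha = 0.05. fail to reject H0.

tau_b = -0.4000 (C=3, D=7), p = 0.483333, fail to reject H0.


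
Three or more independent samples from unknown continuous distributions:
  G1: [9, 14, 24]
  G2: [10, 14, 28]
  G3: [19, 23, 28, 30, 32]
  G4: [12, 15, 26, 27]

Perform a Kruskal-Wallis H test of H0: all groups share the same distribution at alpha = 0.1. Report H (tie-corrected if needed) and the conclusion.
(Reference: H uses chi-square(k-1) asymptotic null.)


Step 1: Combine all N = 15 observations and assign midranks.
sorted (value, group, rank): (9,G1,1), (10,G2,2), (12,G4,3), (14,G1,4.5), (14,G2,4.5), (15,G4,6), (19,G3,7), (23,G3,8), (24,G1,9), (26,G4,10), (27,G4,11), (28,G2,12.5), (28,G3,12.5), (30,G3,14), (32,G3,15)
Step 2: Sum ranks within each group.
R_1 = 14.5 (n_1 = 3)
R_2 = 19 (n_2 = 3)
R_3 = 56.5 (n_3 = 5)
R_4 = 30 (n_4 = 4)
Step 3: H = 12/(N(N+1)) * sum(R_i^2/n_i) - 3(N+1)
     = 12/(15*16) * (14.5^2/3 + 19^2/3 + 56.5^2/5 + 30^2/4) - 3*16
     = 0.050000 * 1053.87 - 48
     = 4.693333.
Step 4: Ties present; correction factor C = 1 - 12/(15^3 - 15) = 0.996429. Corrected H = 4.693333 / 0.996429 = 4.710155.
Step 5: Under H0, H ~ chi^2(3); p-value = 0.194294.
Step 6: alpha = 0.1. fail to reject H0.

H = 4.7102, df = 3, p = 0.194294, fail to reject H0.


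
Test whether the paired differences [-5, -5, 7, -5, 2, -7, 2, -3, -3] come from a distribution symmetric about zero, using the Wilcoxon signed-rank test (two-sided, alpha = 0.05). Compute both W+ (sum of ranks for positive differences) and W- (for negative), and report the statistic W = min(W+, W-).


Step 1: Drop any zero differences (none here) and take |d_i|.
|d| = [5, 5, 7, 5, 2, 7, 2, 3, 3]
Step 2: Midrank |d_i| (ties get averaged ranks).
ranks: |5|->6, |5|->6, |7|->8.5, |5|->6, |2|->1.5, |7|->8.5, |2|->1.5, |3|->3.5, |3|->3.5
Step 3: Attach original signs; sum ranks with positive sign and with negative sign.
W+ = 8.5 + 1.5 + 1.5 = 11.5
W- = 6 + 6 + 6 + 8.5 + 3.5 + 3.5 = 33.5
(Check: W+ + W- = 45 should equal n(n+1)/2 = 45.)
Step 4: Test statistic W = min(W+, W-) = 11.5.
Step 5: Ties in |d|, so use the tie-corrected normal approximation.
        E[W] = n(n+1)/4 = 9*10/4 = 22.5.
        Tie groups: |d|=2 (t=2), |d|=3 (t=2), |d|=5 (t=3), |d|=7 (t=2); sum(t^3 - t) = 42.
        Var[W] = n(n+1)(2n+1)/24 - sum(t^3-t)/48 = 1710/24 - 42/48 = 70.375.
        z = (W - E[W]) / sqrt(Var[W]) = (11.5 - 22.5) / 8.3890 = -1.3112.
        Two-sided p = 2*Phi(z) = 0.189775.
Step 6: alpha = 0.05. fail to reject H0.

W+ = 11.5, W- = 33.5, W = min = 11.5, p = 0.189775, fail to reject H0.


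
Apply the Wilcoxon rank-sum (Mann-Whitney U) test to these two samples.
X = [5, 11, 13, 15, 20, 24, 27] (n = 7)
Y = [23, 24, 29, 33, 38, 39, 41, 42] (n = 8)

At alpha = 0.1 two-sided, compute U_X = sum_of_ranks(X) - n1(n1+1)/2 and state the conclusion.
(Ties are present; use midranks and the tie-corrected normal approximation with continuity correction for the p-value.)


Step 1: Combine and sort all 15 observations; assign midranks.
sorted (value, group): (5,X), (11,X), (13,X), (15,X), (20,X), (23,Y), (24,X), (24,Y), (27,X), (29,Y), (33,Y), (38,Y), (39,Y), (41,Y), (42,Y)
ranks: 5->1, 11->2, 13->3, 15->4, 20->5, 23->6, 24->7.5, 24->7.5, 27->9, 29->10, 33->11, 38->12, 39->13, 41->14, 42->15
Step 2: Rank sum for X: R1 = 1 + 2 + 3 + 4 + 5 + 7.5 + 9 = 31.5.
Step 3: U_X = R1 - n1(n1+1)/2 = 31.5 - 7*8/2 = 31.5 - 28 = 3.5.
       U_Y = n1*n2 - U_X = 56 - 3.5 = 52.5.
Step 4: Ties are present, so use the tie-corrected normal approximation (with continuity correction) for the p-value.
Step 5: p-value = 0.005437; compare to alpha = 0.1. reject H0.

U_X = 3.5, p = 0.005437, reject H0 at alpha = 0.1.


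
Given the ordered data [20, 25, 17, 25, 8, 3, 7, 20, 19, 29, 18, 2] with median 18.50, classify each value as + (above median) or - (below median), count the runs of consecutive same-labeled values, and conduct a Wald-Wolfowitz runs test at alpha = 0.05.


Step 1: Compute median = 18.50; label A = above, B = below.
Labels in order: AABABBBAAABB  (n_A = 6, n_B = 6)
Step 2: Count runs R = 6.
Step 3: Under H0 (random ordering), E[R] = 2*n_A*n_B/(n_A+n_B) + 1 = 2*6*6/12 + 1 = 7.0000.
        Var[R] = 2*n_A*n_B*(2*n_A*n_B - n_A - n_B) / ((n_A+n_B)^2 * (n_A+n_B-1)) = 4320/1584 = 2.7273.
        SD[R] = 1.6514.
Step 4: Continuity-corrected z = (R + 0.5 - E[R]) / SD[R] = (6 + 0.5 - 7.0000) / 1.6514 = -0.3028.
Step 5: Two-sided p-value via normal approximation = 2*(1 - Phi(|z|)) = 0.762069.
Step 6: alpha = 0.05. fail to reject H0.

R = 6, z = -0.3028, p = 0.762069, fail to reject H0.


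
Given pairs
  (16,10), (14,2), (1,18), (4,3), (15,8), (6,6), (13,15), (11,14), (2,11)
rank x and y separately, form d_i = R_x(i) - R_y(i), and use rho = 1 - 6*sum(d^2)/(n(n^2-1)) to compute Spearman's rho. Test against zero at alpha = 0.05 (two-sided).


Step 1: Rank x and y separately (midranks; no ties here).
rank(x): 16->9, 14->7, 1->1, 4->3, 15->8, 6->4, 13->6, 11->5, 2->2
rank(y): 10->5, 2->1, 18->9, 3->2, 8->4, 6->3, 15->8, 14->7, 11->6
Step 2: d_i = R_x(i) - R_y(i); compute d_i^2.
  (9-5)^2=16, (7-1)^2=36, (1-9)^2=64, (3-2)^2=1, (8-4)^2=16, (4-3)^2=1, (6-8)^2=4, (5-7)^2=4, (2-6)^2=16
sum(d^2) = 158.
Step 3: rho = 1 - 6*158 / (9*(9^2 - 1)) = 1 - 948/720 = -0.316667.
Step 4: Under H0, t = rho * sqrt((n-2)/(1-rho^2)) = -0.8833 ~ t(7).
Step 5: Two-sided p-value from the t-distribution with 7 df = 0.406397.
Step 6: alpha = 0.05. fail to reject H0.

rho = -0.3167, p = 0.406397, fail to reject H0 at alpha = 0.05.


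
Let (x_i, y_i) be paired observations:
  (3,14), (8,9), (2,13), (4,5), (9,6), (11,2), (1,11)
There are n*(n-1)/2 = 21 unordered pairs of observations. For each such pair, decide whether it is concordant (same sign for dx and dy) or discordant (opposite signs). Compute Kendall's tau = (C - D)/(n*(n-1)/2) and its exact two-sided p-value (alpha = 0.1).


Step 1: Enumerate the 21 unordered pairs (i,j) with i<j and classify each by sign(x_j-x_i) * sign(y_j-y_i).
  (1,2):dx=+5,dy=-5->D; (1,3):dx=-1,dy=-1->C; (1,4):dx=+1,dy=-9->D; (1,5):dx=+6,dy=-8->D
  (1,6):dx=+8,dy=-12->D; (1,7):dx=-2,dy=-3->C; (2,3):dx=-6,dy=+4->D; (2,4):dx=-4,dy=-4->C
  (2,5):dx=+1,dy=-3->D; (2,6):dx=+3,dy=-7->D; (2,7):dx=-7,dy=+2->D; (3,4):dx=+2,dy=-8->D
  (3,5):dx=+7,dy=-7->D; (3,6):dx=+9,dy=-11->D; (3,7):dx=-1,dy=-2->C; (4,5):dx=+5,dy=+1->C
  (4,6):dx=+7,dy=-3->D; (4,7):dx=-3,dy=+6->D; (5,6):dx=+2,dy=-4->D; (5,7):dx=-8,dy=+5->D
  (6,7):dx=-10,dy=+9->D
Step 2: C = 5, D = 16, total pairs = 21.
Step 3: tau = (C - D)/(n(n-1)/2) = (5 - 16)/21 = -0.523810.
Step 4: Exact two-sided p-value (enumerate n! = 5040 permutations of y under H0): p = 0.136111.
Step 5: alpha = 0.1. fail to reject H0.

tau_b = -0.5238 (C=5, D=16), p = 0.136111, fail to reject H0.


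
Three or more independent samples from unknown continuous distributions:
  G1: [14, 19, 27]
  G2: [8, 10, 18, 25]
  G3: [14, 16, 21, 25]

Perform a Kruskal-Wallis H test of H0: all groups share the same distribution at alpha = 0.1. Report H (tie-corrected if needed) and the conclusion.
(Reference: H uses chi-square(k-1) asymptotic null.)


Step 1: Combine all N = 11 observations and assign midranks.
sorted (value, group, rank): (8,G2,1), (10,G2,2), (14,G1,3.5), (14,G3,3.5), (16,G3,5), (18,G2,6), (19,G1,7), (21,G3,8), (25,G2,9.5), (25,G3,9.5), (27,G1,11)
Step 2: Sum ranks within each group.
R_1 = 21.5 (n_1 = 3)
R_2 = 18.5 (n_2 = 4)
R_3 = 26 (n_3 = 4)
Step 3: H = 12/(N(N+1)) * sum(R_i^2/n_i) - 3(N+1)
     = 12/(11*12) * (21.5^2/3 + 18.5^2/4 + 26^2/4) - 3*12
     = 0.090909 * 408.646 - 36
     = 1.149621.
Step 4: Ties present; correction factor C = 1 - 12/(11^3 - 11) = 0.990909. Corrected H = 1.149621 / 0.990909 = 1.160168.
Step 5: Under H0, H ~ chi^2(2); p-value = 0.559851.
Step 6: alpha = 0.1. fail to reject H0.

H = 1.1602, df = 2, p = 0.559851, fail to reject H0.


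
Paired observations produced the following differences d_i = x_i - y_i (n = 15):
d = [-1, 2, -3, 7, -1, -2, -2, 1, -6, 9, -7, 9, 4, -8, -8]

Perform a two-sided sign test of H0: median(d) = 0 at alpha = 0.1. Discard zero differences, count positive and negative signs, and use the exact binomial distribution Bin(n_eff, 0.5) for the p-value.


Step 1: Discard zero differences. Original n = 15; n_eff = number of nonzero differences = 15.
Nonzero differences (with sign): -1, +2, -3, +7, -1, -2, -2, +1, -6, +9, -7, +9, +4, -8, -8
Step 2: Count signs: positive = 6, negative = 9.
Step 3: Under H0: P(positive) = 0.5, so the number of positives S ~ Bin(15, 0.5).
Step 4: Two-sided exact p-value = sum of Bin(15,0.5) probabilities at or below the observed probability = 0.607239.
Step 5: alpha = 0.1. fail to reject H0.

n_eff = 15, pos = 6, neg = 9, p = 0.607239, fail to reject H0.


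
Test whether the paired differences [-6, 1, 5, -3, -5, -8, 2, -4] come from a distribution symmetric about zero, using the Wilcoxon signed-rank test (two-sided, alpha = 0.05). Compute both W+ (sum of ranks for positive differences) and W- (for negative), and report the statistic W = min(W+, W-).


Step 1: Drop any zero differences (none here) and take |d_i|.
|d| = [6, 1, 5, 3, 5, 8, 2, 4]
Step 2: Midrank |d_i| (ties get averaged ranks).
ranks: |6|->7, |1|->1, |5|->5.5, |3|->3, |5|->5.5, |8|->8, |2|->2, |4|->4
Step 3: Attach original signs; sum ranks with positive sign and with negative sign.
W+ = 1 + 5.5 + 2 = 8.5
W- = 7 + 3 + 5.5 + 8 + 4 = 27.5
(Check: W+ + W- = 36 should equal n(n+1)/2 = 36.)
Step 4: Test statistic W = min(W+, W-) = 8.5.
Step 5: Ties in |d|, so use the tie-corrected normal approximation.
        E[W] = n(n+1)/4 = 8*9/4 = 18.
        Tie groups: |d|=5 (t=2); sum(t^3 - t) = 6.
        Var[W] = n(n+1)(2n+1)/24 - sum(t^3-t)/48 = 1224/24 - 6/48 = 50.875.
        z = (W - E[W]) / sqrt(Var[W]) = (8.5 - 18) / 7.1327 = -1.3319.
        Two-sided p = 2*Phi(z) = 0.182893.
Step 6: alpha = 0.05. fail to reject H0.

W+ = 8.5, W- = 27.5, W = min = 8.5, p = 0.182893, fail to reject H0.


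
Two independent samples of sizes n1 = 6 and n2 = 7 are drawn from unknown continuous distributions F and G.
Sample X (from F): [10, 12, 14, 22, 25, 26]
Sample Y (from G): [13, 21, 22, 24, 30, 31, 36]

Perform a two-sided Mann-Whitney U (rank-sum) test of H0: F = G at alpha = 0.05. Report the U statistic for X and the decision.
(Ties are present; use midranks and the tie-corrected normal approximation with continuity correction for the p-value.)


Step 1: Combine and sort all 13 observations; assign midranks.
sorted (value, group): (10,X), (12,X), (13,Y), (14,X), (21,Y), (22,X), (22,Y), (24,Y), (25,X), (26,X), (30,Y), (31,Y), (36,Y)
ranks: 10->1, 12->2, 13->3, 14->4, 21->5, 22->6.5, 22->6.5, 24->8, 25->9, 26->10, 30->11, 31->12, 36->13
Step 2: Rank sum for X: R1 = 1 + 2 + 4 + 6.5 + 9 + 10 = 32.5.
Step 3: U_X = R1 - n1(n1+1)/2 = 32.5 - 6*7/2 = 32.5 - 21 = 11.5.
       U_Y = n1*n2 - U_X = 42 - 11.5 = 30.5.
Step 4: Ties are present, so use the tie-corrected normal approximation (with continuity correction) for the p-value.
Step 5: p-value = 0.197926; compare to alpha = 0.05. fail to reject H0.

U_X = 11.5, p = 0.197926, fail to reject H0 at alpha = 0.05.


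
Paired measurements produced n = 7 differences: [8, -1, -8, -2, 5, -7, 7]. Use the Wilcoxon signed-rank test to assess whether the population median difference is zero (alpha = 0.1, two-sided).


Step 1: Drop any zero differences (none here) and take |d_i|.
|d| = [8, 1, 8, 2, 5, 7, 7]
Step 2: Midrank |d_i| (ties get averaged ranks).
ranks: |8|->6.5, |1|->1, |8|->6.5, |2|->2, |5|->3, |7|->4.5, |7|->4.5
Step 3: Attach original signs; sum ranks with positive sign and with negative sign.
W+ = 6.5 + 3 + 4.5 = 14
W- = 1 + 6.5 + 2 + 4.5 = 14
(Check: W+ + W- = 28 should equal n(n+1)/2 = 28.)
Step 4: Test statistic W = min(W+, W-) = 14.
Step 5: Ties in |d|, so use the tie-corrected normal approximation.
        E[W] = n(n+1)/4 = 7*8/4 = 14.
        Tie groups: |d|=7 (t=2), |d|=8 (t=2); sum(t^3 - t) = 12.
        Var[W] = n(n+1)(2n+1)/24 - sum(t^3-t)/48 = 840/24 - 12/48 = 34.75.
        z = (W - E[W]) / sqrt(Var[W]) = (14 - 14) / 5.8949 = 0.0000.
        Two-sided p = 2*Phi(z) = 1.000000.
Step 6: alpha = 0.1. fail to reject H0.

W+ = 14, W- = 14, W = min = 14, p = 1.000000, fail to reject H0.


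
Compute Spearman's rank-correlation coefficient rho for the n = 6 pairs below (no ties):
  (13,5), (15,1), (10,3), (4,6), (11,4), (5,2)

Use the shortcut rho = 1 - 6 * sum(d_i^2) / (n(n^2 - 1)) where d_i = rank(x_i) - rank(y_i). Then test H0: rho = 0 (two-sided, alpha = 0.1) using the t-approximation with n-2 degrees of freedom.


Step 1: Rank x and y separately (midranks; no ties here).
rank(x): 13->5, 15->6, 10->3, 4->1, 11->4, 5->2
rank(y): 5->5, 1->1, 3->3, 6->6, 4->4, 2->2
Step 2: d_i = R_x(i) - R_y(i); compute d_i^2.
  (5-5)^2=0, (6-1)^2=25, (3-3)^2=0, (1-6)^2=25, (4-4)^2=0, (2-2)^2=0
sum(d^2) = 50.
Step 3: rho = 1 - 6*50 / (6*(6^2 - 1)) = 1 - 300/210 = -0.428571.
Step 4: Under H0, t = rho * sqrt((n-2)/(1-rho^2)) = -0.9487 ~ t(4).
Step 5: Two-sided p-value from the t-distribution with 4 df = 0.396501.
Step 6: alpha = 0.1. fail to reject H0.

rho = -0.4286, p = 0.396501, fail to reject H0 at alpha = 0.1.


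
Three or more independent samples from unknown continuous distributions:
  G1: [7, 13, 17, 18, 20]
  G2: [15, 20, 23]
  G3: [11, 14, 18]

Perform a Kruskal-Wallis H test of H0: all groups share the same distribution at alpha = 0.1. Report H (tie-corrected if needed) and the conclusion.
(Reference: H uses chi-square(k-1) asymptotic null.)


Step 1: Combine all N = 11 observations and assign midranks.
sorted (value, group, rank): (7,G1,1), (11,G3,2), (13,G1,3), (14,G3,4), (15,G2,5), (17,G1,6), (18,G1,7.5), (18,G3,7.5), (20,G1,9.5), (20,G2,9.5), (23,G2,11)
Step 2: Sum ranks within each group.
R_1 = 27 (n_1 = 5)
R_2 = 25.5 (n_2 = 3)
R_3 = 13.5 (n_3 = 3)
Step 3: H = 12/(N(N+1)) * sum(R_i^2/n_i) - 3(N+1)
     = 12/(11*12) * (27^2/5 + 25.5^2/3 + 13.5^2/3) - 3*12
     = 0.090909 * 423.3 - 36
     = 2.481818.
Step 4: Ties present; correction factor C = 1 - 12/(11^3 - 11) = 0.990909. Corrected H = 2.481818 / 0.990909 = 2.504587.
Step 5: Under H0, H ~ chi^2(2); p-value = 0.285848.
Step 6: alpha = 0.1. fail to reject H0.

H = 2.5046, df = 2, p = 0.285848, fail to reject H0.


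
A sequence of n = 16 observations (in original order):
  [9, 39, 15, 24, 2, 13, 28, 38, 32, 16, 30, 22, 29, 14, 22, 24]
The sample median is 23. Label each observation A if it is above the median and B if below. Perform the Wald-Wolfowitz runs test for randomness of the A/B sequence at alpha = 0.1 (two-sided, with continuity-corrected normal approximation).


Step 1: Compute median = 23; label A = above, B = below.
Labels in order: BABABBAAABABABBA  (n_A = 8, n_B = 8)
Step 2: Count runs R = 12.
Step 3: Under H0 (random ordering), E[R] = 2*n_A*n_B/(n_A+n_B) + 1 = 2*8*8/16 + 1 = 9.0000.
        Var[R] = 2*n_A*n_B*(2*n_A*n_B - n_A - n_B) / ((n_A+n_B)^2 * (n_A+n_B-1)) = 14336/3840 = 3.7333.
        SD[R] = 1.9322.
Step 4: Continuity-corrected z = (R - 0.5 - E[R]) / SD[R] = (12 - 0.5 - 9.0000) / 1.9322 = 1.2939.
Step 5: Two-sided p-value via normal approximation = 2*(1 - Phi(|z|)) = 0.195709.
Step 6: alpha = 0.1. fail to reject H0.

R = 12, z = 1.2939, p = 0.195709, fail to reject H0.


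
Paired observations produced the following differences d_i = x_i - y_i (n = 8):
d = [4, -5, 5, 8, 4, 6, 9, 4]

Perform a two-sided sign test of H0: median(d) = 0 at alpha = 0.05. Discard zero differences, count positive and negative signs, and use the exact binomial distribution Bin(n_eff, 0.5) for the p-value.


Step 1: Discard zero differences. Original n = 8; n_eff = number of nonzero differences = 8.
Nonzero differences (with sign): +4, -5, +5, +8, +4, +6, +9, +4
Step 2: Count signs: positive = 7, negative = 1.
Step 3: Under H0: P(positive) = 0.5, so the number of positives S ~ Bin(8, 0.5).
Step 4: Two-sided exact p-value = sum of Bin(8,0.5) probabilities at or below the observed probability = 0.070312.
Step 5: alpha = 0.05. fail to reject H0.

n_eff = 8, pos = 7, neg = 1, p = 0.070312, fail to reject H0.


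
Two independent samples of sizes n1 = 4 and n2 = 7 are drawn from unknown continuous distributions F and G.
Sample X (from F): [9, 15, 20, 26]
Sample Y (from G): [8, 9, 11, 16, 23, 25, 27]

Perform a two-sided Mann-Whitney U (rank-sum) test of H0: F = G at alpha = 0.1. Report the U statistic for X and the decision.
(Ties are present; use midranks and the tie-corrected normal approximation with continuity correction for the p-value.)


Step 1: Combine and sort all 11 observations; assign midranks.
sorted (value, group): (8,Y), (9,X), (9,Y), (11,Y), (15,X), (16,Y), (20,X), (23,Y), (25,Y), (26,X), (27,Y)
ranks: 8->1, 9->2.5, 9->2.5, 11->4, 15->5, 16->6, 20->7, 23->8, 25->9, 26->10, 27->11
Step 2: Rank sum for X: R1 = 2.5 + 5 + 7 + 10 = 24.5.
Step 3: U_X = R1 - n1(n1+1)/2 = 24.5 - 4*5/2 = 24.5 - 10 = 14.5.
       U_Y = n1*n2 - U_X = 28 - 14.5 = 13.5.
Step 4: Ties are present, so use the tie-corrected normal approximation (with continuity correction) for the p-value.
Step 5: p-value = 1.000000; compare to alpha = 0.1. fail to reject H0.

U_X = 14.5, p = 1.000000, fail to reject H0 at alpha = 0.1.


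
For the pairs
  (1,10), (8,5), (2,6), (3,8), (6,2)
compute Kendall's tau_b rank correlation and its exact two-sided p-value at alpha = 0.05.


Step 1: Enumerate the 10 unordered pairs (i,j) with i<j and classify each by sign(x_j-x_i) * sign(y_j-y_i).
  (1,2):dx=+7,dy=-5->D; (1,3):dx=+1,dy=-4->D; (1,4):dx=+2,dy=-2->D; (1,5):dx=+5,dy=-8->D
  (2,3):dx=-6,dy=+1->D; (2,4):dx=-5,dy=+3->D; (2,5):dx=-2,dy=-3->C; (3,4):dx=+1,dy=+2->C
  (3,5):dx=+4,dy=-4->D; (4,5):dx=+3,dy=-6->D
Step 2: C = 2, D = 8, total pairs = 10.
Step 3: tau = (C - D)/(n(n-1)/2) = (2 - 8)/10 = -0.600000.
Step 4: Exact two-sided p-value (enumerate n! = 120 permutations of y under H0): p = 0.233333.
Step 5: alpha = 0.05. fail to reject H0.

tau_b = -0.6000 (C=2, D=8), p = 0.233333, fail to reject H0.


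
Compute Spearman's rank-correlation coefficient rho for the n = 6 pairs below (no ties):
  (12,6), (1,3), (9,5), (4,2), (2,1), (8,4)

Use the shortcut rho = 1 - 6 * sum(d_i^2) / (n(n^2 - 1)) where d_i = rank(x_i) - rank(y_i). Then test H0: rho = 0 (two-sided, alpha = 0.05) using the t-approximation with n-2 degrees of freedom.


Step 1: Rank x and y separately (midranks; no ties here).
rank(x): 12->6, 1->1, 9->5, 4->3, 2->2, 8->4
rank(y): 6->6, 3->3, 5->5, 2->2, 1->1, 4->4
Step 2: d_i = R_x(i) - R_y(i); compute d_i^2.
  (6-6)^2=0, (1-3)^2=4, (5-5)^2=0, (3-2)^2=1, (2-1)^2=1, (4-4)^2=0
sum(d^2) = 6.
Step 3: rho = 1 - 6*6 / (6*(6^2 - 1)) = 1 - 36/210 = 0.828571.
Step 4: Under H0, t = rho * sqrt((n-2)/(1-rho^2)) = 2.9598 ~ t(4).
Step 5: Two-sided p-value from the t-distribution with 4 df = 0.041563.
Step 6: alpha = 0.05. reject H0.

rho = 0.8286, p = 0.041563, reject H0 at alpha = 0.05.


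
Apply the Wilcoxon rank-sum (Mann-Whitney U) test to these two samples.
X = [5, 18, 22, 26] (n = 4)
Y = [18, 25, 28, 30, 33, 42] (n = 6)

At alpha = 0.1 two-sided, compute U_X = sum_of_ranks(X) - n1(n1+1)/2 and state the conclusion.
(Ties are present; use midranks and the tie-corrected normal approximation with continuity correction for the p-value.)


Step 1: Combine and sort all 10 observations; assign midranks.
sorted (value, group): (5,X), (18,X), (18,Y), (22,X), (25,Y), (26,X), (28,Y), (30,Y), (33,Y), (42,Y)
ranks: 5->1, 18->2.5, 18->2.5, 22->4, 25->5, 26->6, 28->7, 30->8, 33->9, 42->10
Step 2: Rank sum for X: R1 = 1 + 2.5 + 4 + 6 = 13.5.
Step 3: U_X = R1 - n1(n1+1)/2 = 13.5 - 4*5/2 = 13.5 - 10 = 3.5.
       U_Y = n1*n2 - U_X = 24 - 3.5 = 20.5.
Step 4: Ties are present, so use the tie-corrected normal approximation (with continuity correction) for the p-value.
Step 5: p-value = 0.087118; compare to alpha = 0.1. reject H0.

U_X = 3.5, p = 0.087118, reject H0 at alpha = 0.1.


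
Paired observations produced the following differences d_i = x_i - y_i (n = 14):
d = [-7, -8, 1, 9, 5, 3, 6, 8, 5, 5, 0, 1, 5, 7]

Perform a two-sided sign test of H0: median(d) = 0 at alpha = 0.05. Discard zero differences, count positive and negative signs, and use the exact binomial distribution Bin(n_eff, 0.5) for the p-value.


Step 1: Discard zero differences. Original n = 14; n_eff = number of nonzero differences = 13.
Nonzero differences (with sign): -7, -8, +1, +9, +5, +3, +6, +8, +5, +5, +1, +5, +7
Step 2: Count signs: positive = 11, negative = 2.
Step 3: Under H0: P(positive) = 0.5, so the number of positives S ~ Bin(13, 0.5).
Step 4: Two-sided exact p-value = sum of Bin(13,0.5) probabilities at or below the observed probability = 0.022461.
Step 5: alpha = 0.05. reject H0.

n_eff = 13, pos = 11, neg = 2, p = 0.022461, reject H0.


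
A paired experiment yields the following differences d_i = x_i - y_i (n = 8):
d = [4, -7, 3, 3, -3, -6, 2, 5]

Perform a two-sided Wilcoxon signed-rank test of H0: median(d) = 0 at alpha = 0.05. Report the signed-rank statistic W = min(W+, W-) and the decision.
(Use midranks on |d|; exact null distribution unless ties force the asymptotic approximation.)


Step 1: Drop any zero differences (none here) and take |d_i|.
|d| = [4, 7, 3, 3, 3, 6, 2, 5]
Step 2: Midrank |d_i| (ties get averaged ranks).
ranks: |4|->5, |7|->8, |3|->3, |3|->3, |3|->3, |6|->7, |2|->1, |5|->6
Step 3: Attach original signs; sum ranks with positive sign and with negative sign.
W+ = 5 + 3 + 3 + 1 + 6 = 18
W- = 8 + 3 + 7 = 18
(Check: W+ + W- = 36 should equal n(n+1)/2 = 36.)
Step 4: Test statistic W = min(W+, W-) = 18.
Step 5: Ties in |d|, so use the tie-corrected normal approximation.
        E[W] = n(n+1)/4 = 8*9/4 = 18.
        Tie groups: |d|=3 (t=3); sum(t^3 - t) = 24.
        Var[W] = n(n+1)(2n+1)/24 - sum(t^3-t)/48 = 1224/24 - 24/48 = 50.5.
        z = (W - E[W]) / sqrt(Var[W]) = (18 - 18) / 7.1063 = 0.0000.
        Two-sided p = 2*Phi(z) = 1.000000.
Step 6: alpha = 0.05. fail to reject H0.

W+ = 18, W- = 18, W = min = 18, p = 1.000000, fail to reject H0.


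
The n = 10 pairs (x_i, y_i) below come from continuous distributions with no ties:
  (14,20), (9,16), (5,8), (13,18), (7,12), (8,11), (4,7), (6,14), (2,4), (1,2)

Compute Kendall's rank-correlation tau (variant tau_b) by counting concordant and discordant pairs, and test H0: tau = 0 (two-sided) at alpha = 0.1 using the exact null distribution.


Step 1: Enumerate the 45 unordered pairs (i,j) with i<j and classify each by sign(x_j-x_i) * sign(y_j-y_i).
  (1,2):dx=-5,dy=-4->C; (1,3):dx=-9,dy=-12->C; (1,4):dx=-1,dy=-2->C; (1,5):dx=-7,dy=-8->C
  (1,6):dx=-6,dy=-9->C; (1,7):dx=-10,dy=-13->C; (1,8):dx=-8,dy=-6->C; (1,9):dx=-12,dy=-16->C
  (1,10):dx=-13,dy=-18->C; (2,3):dx=-4,dy=-8->C; (2,4):dx=+4,dy=+2->C; (2,5):dx=-2,dy=-4->C
  (2,6):dx=-1,dy=-5->C; (2,7):dx=-5,dy=-9->C; (2,8):dx=-3,dy=-2->C; (2,9):dx=-7,dy=-12->C
  (2,10):dx=-8,dy=-14->C; (3,4):dx=+8,dy=+10->C; (3,5):dx=+2,dy=+4->C; (3,6):dx=+3,dy=+3->C
  (3,7):dx=-1,dy=-1->C; (3,8):dx=+1,dy=+6->C; (3,9):dx=-3,dy=-4->C; (3,10):dx=-4,dy=-6->C
  (4,5):dx=-6,dy=-6->C; (4,6):dx=-5,dy=-7->C; (4,7):dx=-9,dy=-11->C; (4,8):dx=-7,dy=-4->C
  (4,9):dx=-11,dy=-14->C; (4,10):dx=-12,dy=-16->C; (5,6):dx=+1,dy=-1->D; (5,7):dx=-3,dy=-5->C
  (5,8):dx=-1,dy=+2->D; (5,9):dx=-5,dy=-8->C; (5,10):dx=-6,dy=-10->C; (6,7):dx=-4,dy=-4->C
  (6,8):dx=-2,dy=+3->D; (6,9):dx=-6,dy=-7->C; (6,10):dx=-7,dy=-9->C; (7,8):dx=+2,dy=+7->C
  (7,9):dx=-2,dy=-3->C; (7,10):dx=-3,dy=-5->C; (8,9):dx=-4,dy=-10->C; (8,10):dx=-5,dy=-12->C
  (9,10):dx=-1,dy=-2->C
Step 2: C = 42, D = 3, total pairs = 45.
Step 3: tau = (C - D)/(n(n-1)/2) = (42 - 3)/45 = 0.866667.
Step 4: Exact two-sided p-value (enumerate n! = 3628800 permutations of y under H0): p = 0.000115.
Step 5: alpha = 0.1. reject H0.

tau_b = 0.8667 (C=42, D=3), p = 0.000115, reject H0.


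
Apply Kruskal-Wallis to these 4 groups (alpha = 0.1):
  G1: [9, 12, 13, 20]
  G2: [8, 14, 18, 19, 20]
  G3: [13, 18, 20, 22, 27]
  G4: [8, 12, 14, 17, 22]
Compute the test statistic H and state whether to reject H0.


Step 1: Combine all N = 19 observations and assign midranks.
sorted (value, group, rank): (8,G2,1.5), (8,G4,1.5), (9,G1,3), (12,G1,4.5), (12,G4,4.5), (13,G1,6.5), (13,G3,6.5), (14,G2,8.5), (14,G4,8.5), (17,G4,10), (18,G2,11.5), (18,G3,11.5), (19,G2,13), (20,G1,15), (20,G2,15), (20,G3,15), (22,G3,17.5), (22,G4,17.5), (27,G3,19)
Step 2: Sum ranks within each group.
R_1 = 29 (n_1 = 4)
R_2 = 49.5 (n_2 = 5)
R_3 = 69.5 (n_3 = 5)
R_4 = 42 (n_4 = 5)
Step 3: H = 12/(N(N+1)) * sum(R_i^2/n_i) - 3(N+1)
     = 12/(19*20) * (29^2/4 + 49.5^2/5 + 69.5^2/5 + 42^2/5) - 3*20
     = 0.031579 * 2019.15 - 60
     = 3.762632.
Step 4: Ties present; correction factor C = 1 - 60/(19^3 - 19) = 0.991228. Corrected H = 3.762632 / 0.991228 = 3.795929.
Step 5: Under H0, H ~ chi^2(3); p-value = 0.284360.
Step 6: alpha = 0.1. fail to reject H0.

H = 3.7959, df = 3, p = 0.284360, fail to reject H0.


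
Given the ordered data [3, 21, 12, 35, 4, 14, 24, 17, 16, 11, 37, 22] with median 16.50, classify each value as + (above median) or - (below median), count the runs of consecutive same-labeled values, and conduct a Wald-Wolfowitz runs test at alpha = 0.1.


Step 1: Compute median = 16.50; label A = above, B = below.
Labels in order: BABABBAABBAA  (n_A = 6, n_B = 6)
Step 2: Count runs R = 8.
Step 3: Under H0 (random ordering), E[R] = 2*n_A*n_B/(n_A+n_B) + 1 = 2*6*6/12 + 1 = 7.0000.
        Var[R] = 2*n_A*n_B*(2*n_A*n_B - n_A - n_B) / ((n_A+n_B)^2 * (n_A+n_B-1)) = 4320/1584 = 2.7273.
        SD[R] = 1.6514.
Step 4: Continuity-corrected z = (R - 0.5 - E[R]) / SD[R] = (8 - 0.5 - 7.0000) / 1.6514 = 0.3028.
Step 5: Two-sided p-value via normal approximation = 2*(1 - Phi(|z|)) = 0.762069.
Step 6: alpha = 0.1. fail to reject H0.

R = 8, z = 0.3028, p = 0.762069, fail to reject H0.


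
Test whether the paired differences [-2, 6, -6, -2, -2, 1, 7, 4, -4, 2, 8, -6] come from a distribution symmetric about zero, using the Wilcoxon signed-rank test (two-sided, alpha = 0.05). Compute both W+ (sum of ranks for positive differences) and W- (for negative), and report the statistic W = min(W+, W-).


Step 1: Drop any zero differences (none here) and take |d_i|.
|d| = [2, 6, 6, 2, 2, 1, 7, 4, 4, 2, 8, 6]
Step 2: Midrank |d_i| (ties get averaged ranks).
ranks: |2|->3.5, |6|->9, |6|->9, |2|->3.5, |2|->3.5, |1|->1, |7|->11, |4|->6.5, |4|->6.5, |2|->3.5, |8|->12, |6|->9
Step 3: Attach original signs; sum ranks with positive sign and with negative sign.
W+ = 9 + 1 + 11 + 6.5 + 3.5 + 12 = 43
W- = 3.5 + 9 + 3.5 + 3.5 + 6.5 + 9 = 35
(Check: W+ + W- = 78 should equal n(n+1)/2 = 78.)
Step 4: Test statistic W = min(W+, W-) = 35.
Step 5: Ties in |d|, so use the tie-corrected normal approximation.
        E[W] = n(n+1)/4 = 12*13/4 = 39.
        Tie groups: |d|=2 (t=4), |d|=4 (t=2), |d|=6 (t=3); sum(t^3 - t) = 90.
        Var[W] = n(n+1)(2n+1)/24 - sum(t^3-t)/48 = 3900/24 - 90/48 = 160.625.
        z = (W - E[W]) / sqrt(Var[W]) = (35 - 39) / 12.6738 = -0.3156.
        Two-sided p = 2*Phi(z) = 0.752297.
Step 6: alpha = 0.05. fail to reject H0.

W+ = 43, W- = 35, W = min = 35, p = 0.752297, fail to reject H0.


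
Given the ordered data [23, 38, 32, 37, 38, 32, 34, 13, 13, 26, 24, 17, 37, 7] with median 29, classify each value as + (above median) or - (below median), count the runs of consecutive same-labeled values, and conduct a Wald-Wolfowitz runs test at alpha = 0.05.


Step 1: Compute median = 29; label A = above, B = below.
Labels in order: BAAAAAABBBBBAB  (n_A = 7, n_B = 7)
Step 2: Count runs R = 5.
Step 3: Under H0 (random ordering), E[R] = 2*n_A*n_B/(n_A+n_B) + 1 = 2*7*7/14 + 1 = 8.0000.
        Var[R] = 2*n_A*n_B*(2*n_A*n_B - n_A - n_B) / ((n_A+n_B)^2 * (n_A+n_B-1)) = 8232/2548 = 3.2308.
        SD[R] = 1.7974.
Step 4: Continuity-corrected z = (R + 0.5 - E[R]) / SD[R] = (5 + 0.5 - 8.0000) / 1.7974 = -1.3909.
Step 5: Two-sided p-value via normal approximation = 2*(1 - Phi(|z|)) = 0.164264.
Step 6: alpha = 0.05. fail to reject H0.

R = 5, z = -1.3909, p = 0.164264, fail to reject H0.


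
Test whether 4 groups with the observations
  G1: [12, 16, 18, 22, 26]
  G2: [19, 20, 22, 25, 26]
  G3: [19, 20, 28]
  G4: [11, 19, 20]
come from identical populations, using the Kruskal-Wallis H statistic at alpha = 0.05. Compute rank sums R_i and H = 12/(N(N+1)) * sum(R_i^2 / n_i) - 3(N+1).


Step 1: Combine all N = 16 observations and assign midranks.
sorted (value, group, rank): (11,G4,1), (12,G1,2), (16,G1,3), (18,G1,4), (19,G2,6), (19,G3,6), (19,G4,6), (20,G2,9), (20,G3,9), (20,G4,9), (22,G1,11.5), (22,G2,11.5), (25,G2,13), (26,G1,14.5), (26,G2,14.5), (28,G3,16)
Step 2: Sum ranks within each group.
R_1 = 35 (n_1 = 5)
R_2 = 54 (n_2 = 5)
R_3 = 31 (n_3 = 3)
R_4 = 16 (n_4 = 3)
Step 3: H = 12/(N(N+1)) * sum(R_i^2/n_i) - 3(N+1)
     = 12/(16*17) * (35^2/5 + 54^2/5 + 31^2/3 + 16^2/3) - 3*17
     = 0.044118 * 1233.87 - 51
     = 3.435294.
Step 4: Ties present; correction factor C = 1 - 60/(16^3 - 16) = 0.985294. Corrected H = 3.435294 / 0.985294 = 3.486567.
Step 5: Under H0, H ~ chi^2(3); p-value = 0.322508.
Step 6: alpha = 0.05. fail to reject H0.

H = 3.4866, df = 3, p = 0.322508, fail to reject H0.


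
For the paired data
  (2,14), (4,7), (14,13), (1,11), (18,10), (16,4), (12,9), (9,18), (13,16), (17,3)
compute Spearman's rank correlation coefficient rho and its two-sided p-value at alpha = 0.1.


Step 1: Rank x and y separately (midranks; no ties here).
rank(x): 2->2, 4->3, 14->7, 1->1, 18->10, 16->8, 12->5, 9->4, 13->6, 17->9
rank(y): 14->8, 7->3, 13->7, 11->6, 10->5, 4->2, 9->4, 18->10, 16->9, 3->1
Step 2: d_i = R_x(i) - R_y(i); compute d_i^2.
  (2-8)^2=36, (3-3)^2=0, (7-7)^2=0, (1-6)^2=25, (10-5)^2=25, (8-2)^2=36, (5-4)^2=1, (4-10)^2=36, (6-9)^2=9, (9-1)^2=64
sum(d^2) = 232.
Step 3: rho = 1 - 6*232 / (10*(10^2 - 1)) = 1 - 1392/990 = -0.406061.
Step 4: Under H0, t = rho * sqrt((n-2)/(1-rho^2)) = -1.2568 ~ t(8).
Step 5: Two-sided p-value from the t-distribution with 8 df = 0.244282.
Step 6: alpha = 0.1. fail to reject H0.

rho = -0.4061, p = 0.244282, fail to reject H0 at alpha = 0.1.


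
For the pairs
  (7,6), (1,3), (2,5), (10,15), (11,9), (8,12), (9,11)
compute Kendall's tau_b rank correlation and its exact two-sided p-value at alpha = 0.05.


Step 1: Enumerate the 21 unordered pairs (i,j) with i<j and classify each by sign(x_j-x_i) * sign(y_j-y_i).
  (1,2):dx=-6,dy=-3->C; (1,3):dx=-5,dy=-1->C; (1,4):dx=+3,dy=+9->C; (1,5):dx=+4,dy=+3->C
  (1,6):dx=+1,dy=+6->C; (1,7):dx=+2,dy=+5->C; (2,3):dx=+1,dy=+2->C; (2,4):dx=+9,dy=+12->C
  (2,5):dx=+10,dy=+6->C; (2,6):dx=+7,dy=+9->C; (2,7):dx=+8,dy=+8->C; (3,4):dx=+8,dy=+10->C
  (3,5):dx=+9,dy=+4->C; (3,6):dx=+6,dy=+7->C; (3,7):dx=+7,dy=+6->C; (4,5):dx=+1,dy=-6->D
  (4,6):dx=-2,dy=-3->C; (4,7):dx=-1,dy=-4->C; (5,6):dx=-3,dy=+3->D; (5,7):dx=-2,dy=+2->D
  (6,7):dx=+1,dy=-1->D
Step 2: C = 17, D = 4, total pairs = 21.
Step 3: tau = (C - D)/(n(n-1)/2) = (17 - 4)/21 = 0.619048.
Step 4: Exact two-sided p-value (enumerate n! = 5040 permutations of y under H0): p = 0.069048.
Step 5: alpha = 0.05. fail to reject H0.

tau_b = 0.6190 (C=17, D=4), p = 0.069048, fail to reject H0.


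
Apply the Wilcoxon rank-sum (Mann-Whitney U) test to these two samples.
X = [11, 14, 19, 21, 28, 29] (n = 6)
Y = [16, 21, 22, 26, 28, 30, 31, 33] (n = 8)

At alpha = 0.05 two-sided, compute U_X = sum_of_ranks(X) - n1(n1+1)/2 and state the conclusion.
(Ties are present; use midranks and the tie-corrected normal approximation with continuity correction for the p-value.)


Step 1: Combine and sort all 14 observations; assign midranks.
sorted (value, group): (11,X), (14,X), (16,Y), (19,X), (21,X), (21,Y), (22,Y), (26,Y), (28,X), (28,Y), (29,X), (30,Y), (31,Y), (33,Y)
ranks: 11->1, 14->2, 16->3, 19->4, 21->5.5, 21->5.5, 22->7, 26->8, 28->9.5, 28->9.5, 29->11, 30->12, 31->13, 33->14
Step 2: Rank sum for X: R1 = 1 + 2 + 4 + 5.5 + 9.5 + 11 = 33.
Step 3: U_X = R1 - n1(n1+1)/2 = 33 - 6*7/2 = 33 - 21 = 12.
       U_Y = n1*n2 - U_X = 48 - 12 = 36.
Step 4: Ties are present, so use the tie-corrected normal approximation (with continuity correction) for the p-value.
Step 5: p-value = 0.136773; compare to alpha = 0.05. fail to reject H0.

U_X = 12, p = 0.136773, fail to reject H0 at alpha = 0.05.
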